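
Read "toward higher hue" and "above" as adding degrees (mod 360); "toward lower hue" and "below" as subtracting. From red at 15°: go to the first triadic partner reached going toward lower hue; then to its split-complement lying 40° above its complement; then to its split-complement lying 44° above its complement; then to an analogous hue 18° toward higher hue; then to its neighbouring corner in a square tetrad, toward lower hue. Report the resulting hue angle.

267°

15 − 120 = -105 → -105 + 360 = 255°   (triadic ↓)
255 + 220 = 475 → 475 − 360 = 115°   (split-comp 40° ↑)
115 + 224 = 339°   (split-comp 44° ↑)
339 + 18 = 357°   (analog 18° ↑)
357 − 90 = 267°   (square ↓)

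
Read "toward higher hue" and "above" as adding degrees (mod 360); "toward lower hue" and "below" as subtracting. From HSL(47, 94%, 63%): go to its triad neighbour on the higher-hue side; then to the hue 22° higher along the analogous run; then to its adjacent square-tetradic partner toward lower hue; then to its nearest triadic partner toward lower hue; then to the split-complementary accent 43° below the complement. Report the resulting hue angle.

116°

triadic ↑ +120°: 47 + 120 = 167°
analog 22° ↑ +22°: 167 + 22 = 189°
square ↓ −90°: 189 − 90 = 99°
triadic ↓ −120°: 99 − 120 = -21 → -21 + 360 = 339°
split-comp 43° ↓ +137°: 339 + 137 = 476 → 476 − 360 = 116°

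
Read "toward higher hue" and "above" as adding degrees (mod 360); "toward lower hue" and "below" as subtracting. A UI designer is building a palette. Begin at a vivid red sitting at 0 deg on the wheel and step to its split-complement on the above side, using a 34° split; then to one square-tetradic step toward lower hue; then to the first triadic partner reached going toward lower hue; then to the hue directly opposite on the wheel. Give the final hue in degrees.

split-comp 34° ↑ +214°: 0 + 214 = 214°
square ↓ −90°: 214 − 90 = 124°
triadic ↓ −120°: 124 − 120 = 4°
complement +180°: 4 + 180 = 184°

184°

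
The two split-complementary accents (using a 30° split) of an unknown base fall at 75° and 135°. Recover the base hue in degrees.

The accents sit 30° either side of the complement, so the complement is their short-arc midpoint on the wheel.
Short-arc midpoint of 75° and 135°: 105°.
Base is 180° from the complement: 105 − 180 = -75 → -75 + 360 = 285°

285°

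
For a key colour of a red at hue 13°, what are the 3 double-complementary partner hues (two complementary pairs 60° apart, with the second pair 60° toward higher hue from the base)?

73°, 193°, 253°

A rectangular tetradic uses two complementary pairs 60° apart: offsets 0°, 60°, 180°, 240°.
13 + 60 = 73°
13 + 180 = 193°
13 + 240 = 253°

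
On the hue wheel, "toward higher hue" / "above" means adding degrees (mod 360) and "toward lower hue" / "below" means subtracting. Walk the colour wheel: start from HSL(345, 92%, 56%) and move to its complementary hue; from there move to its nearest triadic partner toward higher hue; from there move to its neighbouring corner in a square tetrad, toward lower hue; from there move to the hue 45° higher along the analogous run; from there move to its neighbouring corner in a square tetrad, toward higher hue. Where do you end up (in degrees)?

+180° (complement): 345 + 180 = 525 → 525 − 360 = 165°
+120° (triadic ↑): 165 + 120 = 285°
−90° (square ↓): 285 − 90 = 195°
+45° (analog 45° ↑): 195 + 45 = 240°
+90° (square ↑): 240 + 90 = 330°

330°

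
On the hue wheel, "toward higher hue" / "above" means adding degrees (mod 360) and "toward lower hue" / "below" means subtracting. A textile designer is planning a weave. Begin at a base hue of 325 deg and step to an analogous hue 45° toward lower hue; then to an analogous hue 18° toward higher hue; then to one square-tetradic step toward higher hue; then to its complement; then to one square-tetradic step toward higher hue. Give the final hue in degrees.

−45° (analog 45° ↓): 325 − 45 = 280°
+18° (analog 18° ↑): 280 + 18 = 298°
+90° (square ↑): 298 + 90 = 388 → 388 − 360 = 28°
+180° (complement): 28 + 180 = 208°
+90° (square ↑): 208 + 90 = 298°

298°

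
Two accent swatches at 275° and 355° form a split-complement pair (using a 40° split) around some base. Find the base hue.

The accents sit 40° either side of the complement, so the complement is their short-arc midpoint on the wheel.
Short-arc midpoint of 275° and 355°: 315°.
Base is 180° from the complement: 315 − 180 = 135°

135°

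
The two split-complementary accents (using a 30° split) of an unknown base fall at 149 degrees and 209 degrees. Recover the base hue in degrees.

359°

The accents sit 30° either side of the complement, so the complement is their short-arc midpoint on the wheel.
Short-arc midpoint of 149° and 209°: 179°.
Base is 180° from the complement: 179 − 180 = -1 → -1 + 360 = 359°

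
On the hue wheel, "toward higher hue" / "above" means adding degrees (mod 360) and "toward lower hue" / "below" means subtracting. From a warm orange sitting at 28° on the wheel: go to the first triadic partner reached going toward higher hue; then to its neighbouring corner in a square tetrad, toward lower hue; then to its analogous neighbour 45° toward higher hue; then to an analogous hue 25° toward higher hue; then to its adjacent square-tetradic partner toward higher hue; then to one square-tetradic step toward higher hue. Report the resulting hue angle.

28 + 120 = 148°   (triadic ↑)
148 − 90 = 58°   (square ↓)
58 + 45 = 103°   (analog 45° ↑)
103 + 25 = 128°   (analog 25° ↑)
128 + 90 = 218°   (square ↑)
218 + 90 = 308°   (square ↑)

308°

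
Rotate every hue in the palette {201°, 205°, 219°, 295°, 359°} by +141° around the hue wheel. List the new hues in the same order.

201 + 141 = 342°
205 + 141 = 346°
219 + 141 = 360 → 360 − 360 = 0°
295 + 141 = 436 → 436 − 360 = 76°
359 + 141 = 500 → 500 − 360 = 140°

342°, 346°, 0°, 76°, 140°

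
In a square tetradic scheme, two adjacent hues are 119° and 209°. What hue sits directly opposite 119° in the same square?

A square tetradic scheme places four hues 90° apart; opposite corners are 180° apart.
119 + 180 = 299°

299°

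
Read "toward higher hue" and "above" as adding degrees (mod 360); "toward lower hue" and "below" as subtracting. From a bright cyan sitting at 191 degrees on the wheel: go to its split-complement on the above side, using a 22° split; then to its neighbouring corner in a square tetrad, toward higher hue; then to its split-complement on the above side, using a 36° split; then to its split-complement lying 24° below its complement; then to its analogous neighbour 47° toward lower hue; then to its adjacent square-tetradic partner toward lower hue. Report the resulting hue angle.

191 + 202 = 393 → 393 − 360 = 33°   (split-comp 22° ↑)
33 + 90 = 123°   (square ↑)
123 + 216 = 339°   (split-comp 36° ↑)
339 + 156 = 495 → 495 − 360 = 135°   (split-comp 24° ↓)
135 − 47 = 88°   (analog 47° ↓)
88 − 90 = -2 → -2 + 360 = 358°   (square ↓)

358°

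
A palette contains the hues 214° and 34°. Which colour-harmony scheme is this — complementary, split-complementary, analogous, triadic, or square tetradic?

Sort the hues: 34°, 214°.
Successive gaps around the wheel: 180°, 180°.
Two hues 180° apart are complementary.

complementary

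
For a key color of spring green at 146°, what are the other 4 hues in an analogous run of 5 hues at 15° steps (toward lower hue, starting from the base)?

Analogous hues sit every 15° along the wheel.
146 − 15 = 131°
146 − 30 = 116°
146 − 45 = 101°
146 − 60 = 86°

131°, 116°, 101° and 86°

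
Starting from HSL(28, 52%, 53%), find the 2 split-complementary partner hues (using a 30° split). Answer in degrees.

178° and 238°

Split-complementary hues sit 30° either side of the complement.
Complement of 28 deg: 28 + 180 = 208°
208 − 30 = 178°
208 + 30 = 238°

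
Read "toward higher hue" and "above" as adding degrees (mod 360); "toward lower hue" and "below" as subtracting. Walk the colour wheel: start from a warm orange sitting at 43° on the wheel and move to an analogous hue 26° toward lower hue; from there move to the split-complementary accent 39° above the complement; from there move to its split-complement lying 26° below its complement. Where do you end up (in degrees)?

30°

analog 26° ↓ −26°: 43 − 26 = 17°
split-comp 39° ↑ +219°: 17 + 219 = 236°
split-comp 26° ↓ +154°: 236 + 154 = 390 → 390 − 360 = 30°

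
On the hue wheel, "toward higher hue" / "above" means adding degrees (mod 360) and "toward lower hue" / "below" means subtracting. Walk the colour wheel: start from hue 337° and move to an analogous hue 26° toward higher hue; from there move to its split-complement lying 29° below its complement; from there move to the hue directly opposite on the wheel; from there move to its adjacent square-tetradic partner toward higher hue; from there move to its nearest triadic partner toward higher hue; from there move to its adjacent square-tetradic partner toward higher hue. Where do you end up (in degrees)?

337 + 26 = 363 → 363 − 360 = 3°   (analog 26° ↑)
3 + 151 = 154°   (split-comp 29° ↓)
154 + 180 = 334°   (complement)
334 + 90 = 424 → 424 − 360 = 64°   (square ↑)
64 + 120 = 184°   (triadic ↑)
184 + 90 = 274°   (square ↑)

274°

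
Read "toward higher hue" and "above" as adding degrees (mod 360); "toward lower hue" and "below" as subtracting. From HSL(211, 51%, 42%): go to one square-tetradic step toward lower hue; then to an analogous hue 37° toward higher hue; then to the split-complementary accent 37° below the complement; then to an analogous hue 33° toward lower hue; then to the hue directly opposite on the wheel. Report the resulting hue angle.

square ↓ −90°: 211 − 90 = 121°
analog 37° ↑ +37°: 121 + 37 = 158°
split-comp 37° ↓ +143°: 158 + 143 = 301°
analog 33° ↓ −33°: 301 − 33 = 268°
complement +180°: 268 + 180 = 448 → 448 − 360 = 88°

88°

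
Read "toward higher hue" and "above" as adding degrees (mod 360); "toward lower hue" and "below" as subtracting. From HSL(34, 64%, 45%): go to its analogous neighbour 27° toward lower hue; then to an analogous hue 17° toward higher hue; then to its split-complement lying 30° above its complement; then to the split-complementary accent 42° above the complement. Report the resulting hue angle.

34 − 27 = 7°   (analog 27° ↓)
7 + 17 = 24°   (analog 17° ↑)
24 + 210 = 234°   (split-comp 30° ↑)
234 + 222 = 456 → 456 − 360 = 96°   (split-comp 42° ↑)

96°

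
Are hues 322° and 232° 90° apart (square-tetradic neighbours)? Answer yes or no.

Angular distance: |322 − 232| = 90 = 90°.
90° apart (square-tetradic neighbours) requires 90°.

yes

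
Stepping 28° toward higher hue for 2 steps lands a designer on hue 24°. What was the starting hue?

2 steps of 28° (toward higher hue) give a net shift of +56°.
Start = end − shift: 24 − 56 = -32 → -32 + 360 = 328°

328°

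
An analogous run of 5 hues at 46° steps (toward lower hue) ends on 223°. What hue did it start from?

47°

4 steps of 46° (toward lower hue) give a net shift of −184°.
Start = end − shift: 223 + 184 = 407 → 407 − 360 = 47°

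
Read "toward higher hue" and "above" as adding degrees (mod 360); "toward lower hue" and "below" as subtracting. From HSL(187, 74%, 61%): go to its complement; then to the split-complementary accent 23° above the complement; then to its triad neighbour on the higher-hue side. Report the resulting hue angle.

complement +180°: 187 + 180 = 367 → 367 − 360 = 7°
split-comp 23° ↑ +203°: 7 + 203 = 210°
triadic ↑ +120°: 210 + 120 = 330°

330°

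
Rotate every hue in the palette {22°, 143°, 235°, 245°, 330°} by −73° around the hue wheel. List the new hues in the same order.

309°, 70°, 162°, 172°, 257°

22 − 73 = -51 → -51 + 360 = 309°
143 − 73 = 70°
235 − 73 = 162°
245 − 73 = 172°
330 − 73 = 257°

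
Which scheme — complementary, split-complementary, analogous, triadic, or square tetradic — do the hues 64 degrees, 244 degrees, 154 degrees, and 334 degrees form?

square tetradic

Sort the hues: 64°, 154°, 244°, 334°.
Successive gaps around the wheel: 90°, 90°, 90°, 90°.
Four hues every 90° form a square tetradic scheme.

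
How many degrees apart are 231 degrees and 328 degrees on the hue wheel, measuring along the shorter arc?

97°

|231 − 328| = 97.
97 ≤ 180, so the shorter arc is 97°.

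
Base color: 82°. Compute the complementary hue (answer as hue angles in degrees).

The complement sits 180° across the wheel.
82 + 180 = 262°

262°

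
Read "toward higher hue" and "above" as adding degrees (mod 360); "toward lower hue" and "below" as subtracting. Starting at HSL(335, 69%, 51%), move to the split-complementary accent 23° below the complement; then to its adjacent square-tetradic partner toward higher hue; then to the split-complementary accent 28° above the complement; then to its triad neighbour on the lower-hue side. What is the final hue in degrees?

310°

+157° (split-comp 23° ↓): 335 + 157 = 492 → 492 − 360 = 132°
+90° (square ↑): 132 + 90 = 222°
+208° (split-comp 28° ↑): 222 + 208 = 430 → 430 − 360 = 70°
−120° (triadic ↓): 70 − 120 = -50 → -50 + 360 = 310°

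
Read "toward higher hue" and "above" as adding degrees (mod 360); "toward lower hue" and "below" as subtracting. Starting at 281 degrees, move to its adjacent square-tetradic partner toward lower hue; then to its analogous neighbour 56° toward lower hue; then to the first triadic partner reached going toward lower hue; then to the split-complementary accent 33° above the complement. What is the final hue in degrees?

228°

−90° (square ↓): 281 − 90 = 191°
−56° (analog 56° ↓): 191 − 56 = 135°
−120° (triadic ↓): 135 − 120 = 15°
+213° (split-comp 33° ↑): 15 + 213 = 228°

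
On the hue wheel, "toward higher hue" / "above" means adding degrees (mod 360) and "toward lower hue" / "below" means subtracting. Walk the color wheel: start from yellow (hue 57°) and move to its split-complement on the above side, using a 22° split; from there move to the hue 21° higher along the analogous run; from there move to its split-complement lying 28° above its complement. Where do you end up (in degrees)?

128°

+202° (split-comp 22° ↑): 57 + 202 = 259°
+21° (analog 21° ↑): 259 + 21 = 280°
+208° (split-comp 28° ↑): 280 + 208 = 488 → 488 − 360 = 128°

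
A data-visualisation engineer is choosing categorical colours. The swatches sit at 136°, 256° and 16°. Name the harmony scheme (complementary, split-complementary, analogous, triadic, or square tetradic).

Sort the hues: 16°, 136°, 256°.
Successive gaps around the wheel: 120°, 120°, 120°.
Three hues equally spaced 120° apart form a triad.

triadic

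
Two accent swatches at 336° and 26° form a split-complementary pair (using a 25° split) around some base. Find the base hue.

The accents sit 25° either side of the complement, so the complement is their short-arc midpoint on the wheel.
Short-arc midpoint of 336° and 26°: 1°.
Base is 180° from the complement: 1 − 180 = -179 → -179 + 360 = 181°

181°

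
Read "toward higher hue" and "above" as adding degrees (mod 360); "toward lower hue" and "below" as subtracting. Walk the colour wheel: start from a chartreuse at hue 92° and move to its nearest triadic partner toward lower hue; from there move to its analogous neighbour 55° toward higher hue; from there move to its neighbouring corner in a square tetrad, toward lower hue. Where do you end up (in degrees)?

297°

triadic ↓ −120°: 92 − 120 = -28 → -28 + 360 = 332°
analog 55° ↑ +55°: 332 + 55 = 387 → 387 − 360 = 27°
square ↓ −90°: 27 − 90 = -63 → -63 + 360 = 297°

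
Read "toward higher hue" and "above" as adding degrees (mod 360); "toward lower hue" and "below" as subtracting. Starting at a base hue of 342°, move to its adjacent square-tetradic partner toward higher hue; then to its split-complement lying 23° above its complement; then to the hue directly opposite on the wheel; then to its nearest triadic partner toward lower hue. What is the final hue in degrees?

335°

square ↑ +90°: 342 + 90 = 432 → 432 − 360 = 72°
split-comp 23° ↑ +203°: 72 + 203 = 275°
complement +180°: 275 + 180 = 455 → 455 − 360 = 95°
triadic ↓ −120°: 95 − 120 = -25 → -25 + 360 = 335°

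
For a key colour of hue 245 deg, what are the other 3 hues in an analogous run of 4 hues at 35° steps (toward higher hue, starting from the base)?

280°, 315°, 350°

Analogous hues sit every 35° along the wheel.
245 + 35 = 280°
245 + 70 = 315°
245 + 105 = 350°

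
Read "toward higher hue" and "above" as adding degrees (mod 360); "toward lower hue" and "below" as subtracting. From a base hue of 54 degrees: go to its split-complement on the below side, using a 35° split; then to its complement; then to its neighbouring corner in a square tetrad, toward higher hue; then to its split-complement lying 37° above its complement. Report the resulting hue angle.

split-comp 35° ↓ +145°: 54 + 145 = 199°
complement +180°: 199 + 180 = 379 → 379 − 360 = 19°
square ↑ +90°: 19 + 90 = 109°
split-comp 37° ↑ +217°: 109 + 217 = 326°

326°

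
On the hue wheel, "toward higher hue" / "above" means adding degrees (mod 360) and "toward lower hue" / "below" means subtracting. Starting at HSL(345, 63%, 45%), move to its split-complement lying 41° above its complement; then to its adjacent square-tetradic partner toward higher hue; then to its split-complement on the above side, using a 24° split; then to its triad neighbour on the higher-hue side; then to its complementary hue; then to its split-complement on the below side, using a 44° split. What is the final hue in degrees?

216°

345 + 221 = 566 → 566 − 360 = 206°   (split-comp 41° ↑)
206 + 90 = 296°   (square ↑)
296 + 204 = 500 → 500 − 360 = 140°   (split-comp 24° ↑)
140 + 120 = 260°   (triadic ↑)
260 + 180 = 440 → 440 − 360 = 80°   (complement)
80 + 136 = 216°   (split-comp 44° ↓)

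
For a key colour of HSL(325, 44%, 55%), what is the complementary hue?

145°

The complement sits 180° across the wheel.
325 + 180 = 505 → 505 − 360 = 145°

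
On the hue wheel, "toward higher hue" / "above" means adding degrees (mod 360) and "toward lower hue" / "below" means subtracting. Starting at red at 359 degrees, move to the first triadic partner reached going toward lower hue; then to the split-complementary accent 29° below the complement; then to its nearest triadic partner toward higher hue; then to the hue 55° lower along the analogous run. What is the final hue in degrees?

95°

−120° (triadic ↓): 359 − 120 = 239°
+151° (split-comp 29° ↓): 239 + 151 = 390 → 390 − 360 = 30°
+120° (triadic ↑): 30 + 120 = 150°
−55° (analog 55° ↓): 150 − 55 = 95°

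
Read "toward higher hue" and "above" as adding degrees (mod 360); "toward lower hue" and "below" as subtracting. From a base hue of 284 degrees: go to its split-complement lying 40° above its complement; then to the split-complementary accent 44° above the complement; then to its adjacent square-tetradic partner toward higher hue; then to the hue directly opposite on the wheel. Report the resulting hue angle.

split-comp 40° ↑ +220°: 284 + 220 = 504 → 504 − 360 = 144°
split-comp 44° ↑ +224°: 144 + 224 = 368 → 368 − 360 = 8°
square ↑ +90°: 8 + 90 = 98°
complement +180°: 98 + 180 = 278°

278°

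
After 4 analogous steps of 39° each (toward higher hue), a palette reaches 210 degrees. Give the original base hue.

4 steps of 39° (toward higher hue) give a net shift of +156°.
Start = end − shift: 210 − 156 = 54°

54°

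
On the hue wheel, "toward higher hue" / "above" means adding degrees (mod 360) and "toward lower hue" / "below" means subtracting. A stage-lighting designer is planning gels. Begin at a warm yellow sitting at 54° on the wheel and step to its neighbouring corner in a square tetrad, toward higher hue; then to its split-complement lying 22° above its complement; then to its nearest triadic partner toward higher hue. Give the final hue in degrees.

106°

+90° (square ↑): 54 + 90 = 144°
+202° (split-comp 22° ↑): 144 + 202 = 346°
+120° (triadic ↑): 346 + 120 = 466 → 466 − 360 = 106°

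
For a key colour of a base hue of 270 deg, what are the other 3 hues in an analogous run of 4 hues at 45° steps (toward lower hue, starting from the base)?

Analogous hues sit every 45° along the wheel.
270 − 45 = 225°
270 − 90 = 180°
270 − 135 = 135°

225°, 180° and 135°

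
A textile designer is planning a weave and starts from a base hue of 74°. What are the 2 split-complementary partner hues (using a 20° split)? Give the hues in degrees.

Split-complementary hues sit 20° either side of the complement.
Complement of 74°: 74 + 180 = 254°
254 − 20 = 234°
254 + 20 = 274°

234° and 274°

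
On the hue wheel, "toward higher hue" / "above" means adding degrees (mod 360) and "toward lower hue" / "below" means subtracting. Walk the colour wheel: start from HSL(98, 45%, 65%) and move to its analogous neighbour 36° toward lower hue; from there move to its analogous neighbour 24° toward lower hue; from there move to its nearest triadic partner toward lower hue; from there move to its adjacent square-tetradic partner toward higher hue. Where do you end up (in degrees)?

−36° (analog 36° ↓): 98 − 36 = 62°
−24° (analog 24° ↓): 62 − 24 = 38°
−120° (triadic ↓): 38 − 120 = -82 → -82 + 360 = 278°
+90° (square ↑): 278 + 90 = 368 → 368 − 360 = 8°

8°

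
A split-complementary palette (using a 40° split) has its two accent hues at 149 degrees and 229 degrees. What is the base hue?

The accents sit 40° either side of the complement, so the complement is their short-arc midpoint on the wheel.
Short-arc midpoint of 149° and 229°: 189°.
Base is 180° from the complement: 189 − 180 = 9°

9°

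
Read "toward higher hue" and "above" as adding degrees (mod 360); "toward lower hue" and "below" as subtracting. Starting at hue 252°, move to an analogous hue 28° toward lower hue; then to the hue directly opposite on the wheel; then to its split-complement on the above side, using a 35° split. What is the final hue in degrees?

−28° (analog 28° ↓): 252 − 28 = 224°
+180° (complement): 224 + 180 = 404 → 404 − 360 = 44°
+215° (split-comp 35° ↑): 44 + 215 = 259°

259°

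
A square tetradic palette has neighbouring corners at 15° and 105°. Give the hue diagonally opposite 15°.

195°

A square tetradic scheme places four hues 90° apart; opposite corners are 180° apart.
15 + 180 = 195°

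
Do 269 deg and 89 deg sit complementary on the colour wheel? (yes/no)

Angular distance: |269 − 89| = 180 = 180°.
Complementary requires 180°.

yes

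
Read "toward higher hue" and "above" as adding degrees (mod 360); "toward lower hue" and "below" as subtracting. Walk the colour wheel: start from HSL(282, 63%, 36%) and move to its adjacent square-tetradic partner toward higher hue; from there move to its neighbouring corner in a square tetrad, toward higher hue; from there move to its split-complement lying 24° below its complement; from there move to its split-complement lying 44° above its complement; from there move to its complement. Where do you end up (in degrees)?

302°

+90° (square ↑): 282 + 90 = 372 → 372 − 360 = 12°
+90° (square ↑): 12 + 90 = 102°
+156° (split-comp 24° ↓): 102 + 156 = 258°
+224° (split-comp 44° ↑): 258 + 224 = 482 → 482 − 360 = 122°
+180° (complement): 122 + 180 = 302°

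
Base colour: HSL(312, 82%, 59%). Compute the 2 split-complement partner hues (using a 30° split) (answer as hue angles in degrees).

102° and 162°

Split-complementary hues sit 30° either side of the complement.
Complement of 312°: 312 + 180 = 492 → 492 − 360 = 132°
132 − 30 = 102°
132 + 30 = 162°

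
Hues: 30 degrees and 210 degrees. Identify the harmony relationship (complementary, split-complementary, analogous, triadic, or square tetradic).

complementary

Sort the hues: 30°, 210°.
Successive gaps around the wheel: 180°, 180°.
Two hues 180° apart are complementary.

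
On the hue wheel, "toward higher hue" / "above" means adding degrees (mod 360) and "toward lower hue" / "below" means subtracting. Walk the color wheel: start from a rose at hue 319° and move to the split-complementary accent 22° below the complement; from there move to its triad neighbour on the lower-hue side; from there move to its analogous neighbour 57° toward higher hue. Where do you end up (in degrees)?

319 + 158 = 477 → 477 − 360 = 117°   (split-comp 22° ↓)
117 − 120 = -3 → -3 + 360 = 357°   (triadic ↓)
357 + 57 = 414 → 414 − 360 = 54°   (analog 57° ↑)

54°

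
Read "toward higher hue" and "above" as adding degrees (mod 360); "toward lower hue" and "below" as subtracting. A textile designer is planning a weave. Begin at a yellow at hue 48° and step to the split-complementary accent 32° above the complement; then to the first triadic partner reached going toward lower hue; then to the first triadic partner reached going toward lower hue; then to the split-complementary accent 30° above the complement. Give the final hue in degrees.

230°

48 + 212 = 260°   (split-comp 32° ↑)
260 − 120 = 140°   (triadic ↓)
140 − 120 = 20°   (triadic ↓)
20 + 210 = 230°   (split-comp 30° ↑)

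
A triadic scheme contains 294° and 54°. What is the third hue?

A triad spaces three hues 120° apart.
The full set is {54°, 174°, 294°}.

174°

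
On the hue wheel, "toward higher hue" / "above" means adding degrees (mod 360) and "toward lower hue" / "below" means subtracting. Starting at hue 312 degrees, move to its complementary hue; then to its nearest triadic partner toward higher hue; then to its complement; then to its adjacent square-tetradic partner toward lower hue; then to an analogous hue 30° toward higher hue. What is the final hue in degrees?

12°

312 + 180 = 492 → 492 − 360 = 132°   (complement)
132 + 120 = 252°   (triadic ↑)
252 + 180 = 432 → 432 − 360 = 72°   (complement)
72 − 90 = -18 → -18 + 360 = 342°   (square ↓)
342 + 30 = 372 → 372 − 360 = 12°   (analog 30° ↑)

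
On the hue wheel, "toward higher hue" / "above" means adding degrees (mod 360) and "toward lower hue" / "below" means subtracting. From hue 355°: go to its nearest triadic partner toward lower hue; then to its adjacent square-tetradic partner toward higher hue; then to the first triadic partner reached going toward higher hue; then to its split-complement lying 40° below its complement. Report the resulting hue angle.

355 − 120 = 235°   (triadic ↓)
235 + 90 = 325°   (square ↑)
325 + 120 = 445 → 445 − 360 = 85°   (triadic ↑)
85 + 140 = 225°   (split-comp 40° ↓)

225°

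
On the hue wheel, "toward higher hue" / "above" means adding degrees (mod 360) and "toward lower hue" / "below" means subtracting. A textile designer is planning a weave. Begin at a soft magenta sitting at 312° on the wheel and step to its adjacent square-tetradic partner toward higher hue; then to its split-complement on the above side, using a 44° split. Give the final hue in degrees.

266°

312 + 90 = 402 → 402 − 360 = 42°   (square ↑)
42 + 224 = 266°   (split-comp 44° ↑)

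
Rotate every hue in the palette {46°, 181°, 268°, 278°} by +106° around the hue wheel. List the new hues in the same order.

46 + 106 = 152°
181 + 106 = 287°
268 + 106 = 374 → 374 − 360 = 14°
278 + 106 = 384 → 384 − 360 = 24°

152°, 287°, 14°, 24°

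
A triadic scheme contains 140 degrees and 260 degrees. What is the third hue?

A triad spaces three hues 120° apart.
The full set is {20°, 140°, 260°}.

20°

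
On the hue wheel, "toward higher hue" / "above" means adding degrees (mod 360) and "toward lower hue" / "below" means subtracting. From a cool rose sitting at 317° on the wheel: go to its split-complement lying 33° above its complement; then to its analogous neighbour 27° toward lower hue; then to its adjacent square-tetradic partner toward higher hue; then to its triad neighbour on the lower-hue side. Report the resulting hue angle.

113°

+213° (split-comp 33° ↑): 317 + 213 = 530 → 530 − 360 = 170°
−27° (analog 27° ↓): 170 − 27 = 143°
+90° (square ↑): 143 + 90 = 233°
−120° (triadic ↓): 233 − 120 = 113°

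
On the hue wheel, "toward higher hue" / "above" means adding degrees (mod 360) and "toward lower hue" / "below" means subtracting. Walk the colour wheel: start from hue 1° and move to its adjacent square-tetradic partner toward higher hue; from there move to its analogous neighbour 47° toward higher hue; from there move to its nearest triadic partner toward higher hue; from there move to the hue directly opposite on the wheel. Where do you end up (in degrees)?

square ↑ +90°: 1 + 90 = 91°
analog 47° ↑ +47°: 91 + 47 = 138°
triadic ↑ +120°: 138 + 120 = 258°
complement +180°: 258 + 180 = 438 → 438 − 360 = 78°

78°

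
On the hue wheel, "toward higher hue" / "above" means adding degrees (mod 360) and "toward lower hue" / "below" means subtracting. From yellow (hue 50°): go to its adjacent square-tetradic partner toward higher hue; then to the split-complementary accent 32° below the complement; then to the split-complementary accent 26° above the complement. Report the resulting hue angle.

+90° (square ↑): 50 + 90 = 140°
+148° (split-comp 32° ↓): 140 + 148 = 288°
+206° (split-comp 26° ↑): 288 + 206 = 494 → 494 − 360 = 134°

134°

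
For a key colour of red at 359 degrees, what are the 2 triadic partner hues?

A triad places three hues 120° apart.
359 + 120 = 479 → 479 − 360 = 119°
359 + 240 = 599 → 599 − 360 = 239°

119° and 239°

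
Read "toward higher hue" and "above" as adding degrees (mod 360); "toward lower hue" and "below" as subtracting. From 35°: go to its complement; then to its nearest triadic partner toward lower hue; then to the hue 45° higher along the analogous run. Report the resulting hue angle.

140°

+180° (complement): 35 + 180 = 215°
−120° (triadic ↓): 215 − 120 = 95°
+45° (analog 45° ↑): 95 + 45 = 140°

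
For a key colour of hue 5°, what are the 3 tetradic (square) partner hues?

A square tetradic scheme places four hues every 90°.
5 + 90 = 95°
5 + 180 = 185°
5 + 270 = 275°

95°, 185°, and 275°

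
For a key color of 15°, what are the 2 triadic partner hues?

A triad places three hues 120° apart.
15 + 120 = 135°
15 + 240 = 255°

135° and 255°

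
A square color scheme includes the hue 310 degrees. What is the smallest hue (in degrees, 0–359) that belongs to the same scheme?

A square tetradic scheme places four hues every 90°.
The full set through 310° is {40°, 130°, 220°, 310°}.

40°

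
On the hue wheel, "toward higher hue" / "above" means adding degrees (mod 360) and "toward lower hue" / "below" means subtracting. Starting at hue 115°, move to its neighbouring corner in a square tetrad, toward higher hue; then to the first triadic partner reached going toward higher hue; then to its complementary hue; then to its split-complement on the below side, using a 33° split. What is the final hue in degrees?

115 + 90 = 205°   (square ↑)
205 + 120 = 325°   (triadic ↑)
325 + 180 = 505 → 505 − 360 = 145°   (complement)
145 + 147 = 292°   (split-comp 33° ↓)

292°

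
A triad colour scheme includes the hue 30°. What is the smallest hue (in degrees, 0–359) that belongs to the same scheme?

30°

A triad places three hues 120° apart.
The full set through 30° is {30°, 150°, 270°}.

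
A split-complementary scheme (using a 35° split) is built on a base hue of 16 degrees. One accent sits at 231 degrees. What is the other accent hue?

Split-complementary hues sit 35° either side of the complement.
Complement of the base 16°: 16 + 180 = 196°
The given accent 231° is 35° one side of 196°; the other accent sits 35° the other side: 196 − 35 = 161°

161°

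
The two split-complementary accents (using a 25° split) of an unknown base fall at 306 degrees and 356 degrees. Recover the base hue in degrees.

151°

The accents sit 25° either side of the complement, so the complement is their short-arc midpoint on the wheel.
Short-arc midpoint of 306° and 356°: 331°.
Base is 180° from the complement: 331 − 180 = 151°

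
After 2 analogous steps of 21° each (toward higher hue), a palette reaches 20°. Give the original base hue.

338°

2 steps of 21° (toward higher hue) give a net shift of +42°.
Start = end − shift: 20 − 42 = -22 → -22 + 360 = 338°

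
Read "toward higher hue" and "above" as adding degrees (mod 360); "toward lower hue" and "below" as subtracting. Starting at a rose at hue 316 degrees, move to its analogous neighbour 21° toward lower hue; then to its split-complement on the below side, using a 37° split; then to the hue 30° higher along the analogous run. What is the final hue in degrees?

316 − 21 = 295°   (analog 21° ↓)
295 + 143 = 438 → 438 − 360 = 78°   (split-comp 37° ↓)
78 + 30 = 108°   (analog 30° ↑)

108°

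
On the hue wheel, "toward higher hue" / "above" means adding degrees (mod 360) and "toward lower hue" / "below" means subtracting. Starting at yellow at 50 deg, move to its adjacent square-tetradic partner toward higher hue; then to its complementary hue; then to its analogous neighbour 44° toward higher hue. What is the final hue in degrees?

50 + 90 = 140°   (square ↑)
140 + 180 = 320°   (complement)
320 + 44 = 364 → 364 − 360 = 4°   (analog 44° ↑)

4°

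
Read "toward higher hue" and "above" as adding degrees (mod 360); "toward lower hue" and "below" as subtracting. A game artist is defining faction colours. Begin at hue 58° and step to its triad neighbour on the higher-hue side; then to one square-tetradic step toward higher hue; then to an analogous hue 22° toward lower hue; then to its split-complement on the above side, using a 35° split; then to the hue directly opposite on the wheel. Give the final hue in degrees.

58 + 120 = 178°   (triadic ↑)
178 + 90 = 268°   (square ↑)
268 − 22 = 246°   (analog 22° ↓)
246 + 215 = 461 → 461 − 360 = 101°   (split-comp 35° ↑)
101 + 180 = 281°   (complement)

281°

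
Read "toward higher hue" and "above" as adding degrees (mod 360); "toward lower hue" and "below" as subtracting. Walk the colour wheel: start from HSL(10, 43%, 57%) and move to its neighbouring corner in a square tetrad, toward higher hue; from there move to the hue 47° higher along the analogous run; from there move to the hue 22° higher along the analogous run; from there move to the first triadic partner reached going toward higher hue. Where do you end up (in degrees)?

square ↑ +90°: 10 + 90 = 100°
analog 47° ↑ +47°: 100 + 47 = 147°
analog 22° ↑ +22°: 147 + 22 = 169°
triadic ↑ +120°: 169 + 120 = 289°

289°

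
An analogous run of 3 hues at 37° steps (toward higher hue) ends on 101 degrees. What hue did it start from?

2 steps of 37° (toward higher hue) give a net shift of +74°.
Start = end − shift: 101 − 74 = 27°

27°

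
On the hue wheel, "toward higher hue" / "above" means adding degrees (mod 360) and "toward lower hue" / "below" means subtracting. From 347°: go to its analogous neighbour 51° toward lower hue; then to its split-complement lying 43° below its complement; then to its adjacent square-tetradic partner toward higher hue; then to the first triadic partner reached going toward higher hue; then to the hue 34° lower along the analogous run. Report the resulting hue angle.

249°

analog 51° ↓ −51°: 347 − 51 = 296°
split-comp 43° ↓ +137°: 296 + 137 = 433 → 433 − 360 = 73°
square ↑ +90°: 73 + 90 = 163°
triadic ↑ +120°: 163 + 120 = 283°
analog 34° ↓ −34°: 283 − 34 = 249°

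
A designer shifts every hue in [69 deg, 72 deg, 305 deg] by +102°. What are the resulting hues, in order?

69 + 102 = 171°
72 + 102 = 174°
305 + 102 = 407 → 407 − 360 = 47°

171°, 174°, 47°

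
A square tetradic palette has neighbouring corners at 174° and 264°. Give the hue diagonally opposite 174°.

A square tetradic scheme places four hues 90° apart; opposite corners are 180° apart.
174 + 180 = 354°

354°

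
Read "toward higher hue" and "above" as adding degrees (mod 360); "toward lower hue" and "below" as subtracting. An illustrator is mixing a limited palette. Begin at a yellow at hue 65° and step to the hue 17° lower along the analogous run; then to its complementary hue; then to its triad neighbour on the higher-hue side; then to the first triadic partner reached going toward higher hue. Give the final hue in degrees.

108°

analog 17° ↓ −17°: 65 − 17 = 48°
complement +180°: 48 + 180 = 228°
triadic ↑ +120°: 228 + 120 = 348°
triadic ↑ +120°: 348 + 120 = 468 → 468 − 360 = 108°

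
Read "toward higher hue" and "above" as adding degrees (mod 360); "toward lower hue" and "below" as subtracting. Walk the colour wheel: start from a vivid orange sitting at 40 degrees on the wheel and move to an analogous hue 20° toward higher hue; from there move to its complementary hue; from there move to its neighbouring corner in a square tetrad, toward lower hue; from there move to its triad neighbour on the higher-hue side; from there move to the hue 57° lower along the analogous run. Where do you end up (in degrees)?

+20° (analog 20° ↑): 40 + 20 = 60°
+180° (complement): 60 + 180 = 240°
−90° (square ↓): 240 − 90 = 150°
+120° (triadic ↑): 150 + 120 = 270°
−57° (analog 57° ↓): 270 − 57 = 213°

213°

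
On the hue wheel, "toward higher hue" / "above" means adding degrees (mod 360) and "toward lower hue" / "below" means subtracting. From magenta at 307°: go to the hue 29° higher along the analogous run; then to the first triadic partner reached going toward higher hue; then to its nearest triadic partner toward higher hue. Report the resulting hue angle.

+29° (analog 29° ↑): 307 + 29 = 336°
+120° (triadic ↑): 336 + 120 = 456 → 456 − 360 = 96°
+120° (triadic ↑): 96 + 120 = 216°

216°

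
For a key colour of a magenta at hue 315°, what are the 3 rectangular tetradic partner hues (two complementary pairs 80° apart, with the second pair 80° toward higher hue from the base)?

35°, 135°, and 215°

315 + 80 = 395 → 395 − 360 = 35°
315 + 180 = 495 → 495 − 360 = 135°
315 + 260 = 575 → 575 − 360 = 215°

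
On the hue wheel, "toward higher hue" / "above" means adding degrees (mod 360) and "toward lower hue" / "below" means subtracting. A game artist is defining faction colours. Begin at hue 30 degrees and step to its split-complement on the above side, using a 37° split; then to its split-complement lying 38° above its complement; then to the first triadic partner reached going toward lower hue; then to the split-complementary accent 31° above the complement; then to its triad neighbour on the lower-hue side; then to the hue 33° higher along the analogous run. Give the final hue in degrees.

109°

+217° (split-comp 37° ↑): 30 + 217 = 247°
+218° (split-comp 38° ↑): 247 + 218 = 465 → 465 − 360 = 105°
−120° (triadic ↓): 105 − 120 = -15 → -15 + 360 = 345°
+211° (split-comp 31° ↑): 345 + 211 = 556 → 556 − 360 = 196°
−120° (triadic ↓): 196 − 120 = 76°
+33° (analog 33° ↑): 76 + 33 = 109°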